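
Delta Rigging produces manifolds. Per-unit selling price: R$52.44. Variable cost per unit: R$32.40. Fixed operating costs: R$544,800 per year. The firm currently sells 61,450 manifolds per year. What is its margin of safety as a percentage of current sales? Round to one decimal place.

Contribution margin per unit = R$52.44 − R$32.40 = R$20.04. Break-even units = R$544,800 ÷ R$20.04 = 27,185.63; break-even revenue = 27,185.63 × R$52.44 = R$1,425,614.37.
Actual sales revenue = 61,450 × R$52.44 = R$3,222,438.00.
Margin of safety = (R$3,222,438.00 − R$1,425,614.37) ÷ R$3,222,438.00 = 55.8%.

55.8%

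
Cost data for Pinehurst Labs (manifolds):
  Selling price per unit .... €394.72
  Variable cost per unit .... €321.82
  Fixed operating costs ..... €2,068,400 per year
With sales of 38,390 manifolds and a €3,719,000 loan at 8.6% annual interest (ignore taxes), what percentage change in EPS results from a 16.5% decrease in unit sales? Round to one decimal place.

-112.5%

Total contribution margin = 38,390 × €72.90 = €2,798,631.00.
Subtracting fixed costs: EBIT = €2,798,631.00 − €2,068,400 = €730,231.00.
Interest = €319,834.00, so EBIT − I = €410,397.00.
DCL = total CM / (EBIT − I) = €2,798,631.00 / €410,397.00 = 6.8193.
%ΔEPS = DCL × %ΔSales = 6.8193 × -16.5% = -112.5%.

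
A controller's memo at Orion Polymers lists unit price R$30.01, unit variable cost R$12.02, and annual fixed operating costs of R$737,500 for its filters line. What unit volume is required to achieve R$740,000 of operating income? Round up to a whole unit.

Each unit contributes R$30.01 − R$12.02 = R$17.99.
Required volume = (fixed costs + target profit) ÷ CM = (R$737,500 + R$740,000) ÷ R$17.99 = 82,128.96, so 82,129 filters.

82,129 filters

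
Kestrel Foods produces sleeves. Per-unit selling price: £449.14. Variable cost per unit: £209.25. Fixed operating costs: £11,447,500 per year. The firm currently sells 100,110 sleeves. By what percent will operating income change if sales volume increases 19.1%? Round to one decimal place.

At 100,110 units, contribution = 100,110 × £239.89 = £24,015,387.90.
EBIT = £24,015,387.90 − £11,447,500 = £12,567,887.90.
So DOL = total CM / EBIT = £24,015,387.90 / £12,567,887.90 = 1.9109.
So EBIT moves 1.9109 × (+19.1%) = +36.5%.

+36.5%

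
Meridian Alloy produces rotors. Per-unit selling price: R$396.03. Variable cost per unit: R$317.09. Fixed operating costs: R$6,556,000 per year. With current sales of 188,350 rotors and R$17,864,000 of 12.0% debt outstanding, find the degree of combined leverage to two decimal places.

At 188,350 units, contribution = 188,350 × R$78.94 = R$14,868,349.00.
Subtracting fixed costs: EBIT = R$14,868,349.00 − R$6,556,000 = R$8,312,349.00. Interest = R$2,143,680.00, so EBIT − I = R$6,168,669.00.
Degree of total leverage = total CM / (EBIT − interest) = R$14,868,349.00 / R$6,168,669.00 = 2.4103.

2.41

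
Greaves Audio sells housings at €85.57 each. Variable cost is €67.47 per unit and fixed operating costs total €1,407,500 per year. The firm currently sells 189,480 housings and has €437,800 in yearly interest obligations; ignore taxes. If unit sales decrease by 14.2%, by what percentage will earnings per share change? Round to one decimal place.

Total contribution margin = 189,480 × €18.10 = €3,429,588.00.
Subtracting fixed costs: EBIT = €3,429,588.00 − €1,407,500 = €2,022,088.00.
Interest = €437,800.00, so EBIT − I = €1,584,288.00.
DCL = total CM / (EBIT − I) = €3,429,588.00 / €1,584,288.00 = 2.1648.
EPS therefore changes by 2.1648 × (-14.2%) = -30.7%.

-30.7%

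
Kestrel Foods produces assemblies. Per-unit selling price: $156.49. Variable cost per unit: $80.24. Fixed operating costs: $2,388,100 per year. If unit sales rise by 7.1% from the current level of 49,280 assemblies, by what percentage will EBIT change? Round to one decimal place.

+19.5%

Total contribution margin = 49,280 × $76.25 = $3,757,600.00.
EBIT = $3,757,600.00 − $2,388,100 = $1,369,500.00.
So DOL = total CM / EBIT = $3,757,600.00 / $1,369,500.00 = 2.7438.
Operating income changes by 2.7438 × +7.1% = +19.5%.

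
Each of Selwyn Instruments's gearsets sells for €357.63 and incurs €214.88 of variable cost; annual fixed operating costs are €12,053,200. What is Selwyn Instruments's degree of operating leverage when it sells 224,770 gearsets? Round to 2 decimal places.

Contribution at this volume is 224,770 × €142.75 = €32,085,917.50.
Operating income = contribution − fixed costs = €32,085,917.50 − €12,053,200 = €20,032,717.50.
Degree of operating leverage = €32,085,917.50 / €20,032,717.50 = 1.6017.

1.60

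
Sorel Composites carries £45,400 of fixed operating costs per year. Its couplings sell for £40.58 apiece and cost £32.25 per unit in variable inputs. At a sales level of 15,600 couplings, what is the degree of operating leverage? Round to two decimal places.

1.54

At 15,600 units, contribution = 15,600 × £8.33 = £129,948.00.
Operating income = contribution − fixed costs = £129,948.00 − £45,400 = £84,548.00.
DOL = contribution ÷ EBIT = £129,948.00 ÷ £84,548.00 = 1.5370.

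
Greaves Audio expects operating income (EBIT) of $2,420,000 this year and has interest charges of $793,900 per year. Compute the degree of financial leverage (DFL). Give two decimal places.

1.49

Interest = $793,900.00.
DFL = EBIT ÷ (EBIT − I) = $2,420,000 ÷ ($2,420,000 − $793,900.00) = $2,420,000 ÷ $1,626,100.00 = 1.4882.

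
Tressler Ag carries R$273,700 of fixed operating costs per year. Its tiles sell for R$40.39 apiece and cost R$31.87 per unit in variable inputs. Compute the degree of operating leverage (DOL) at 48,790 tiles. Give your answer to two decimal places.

At 48,790 units, contribution = 48,790 × R$8.52 = R$415,690.80.
Operating income = contribution − fixed costs = R$415,690.80 − R$273,700 = R$141,990.80.
DOL = contribution ÷ EBIT = R$415,690.80 ÷ R$141,990.80 = 2.9276.

2.93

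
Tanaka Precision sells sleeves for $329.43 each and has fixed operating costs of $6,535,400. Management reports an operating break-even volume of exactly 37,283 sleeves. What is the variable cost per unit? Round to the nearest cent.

$154.14

Contribution per unit must be FC / Q = $6,535,400 / 37,283 = $175.2917.
Hence VC = price − CM = $329.43 − $175.2917 = $154.14.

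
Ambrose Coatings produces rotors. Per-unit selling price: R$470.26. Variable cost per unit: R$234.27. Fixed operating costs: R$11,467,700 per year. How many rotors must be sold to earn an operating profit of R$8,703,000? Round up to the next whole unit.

85,473 rotors

Each unit contributes R$470.26 − R$234.27 = R$235.99.
Units = (FC + target) / CM = (R$11,467,700 + R$8,703,000) / R$235.99 = 85,472.69, so 85,473 rotors.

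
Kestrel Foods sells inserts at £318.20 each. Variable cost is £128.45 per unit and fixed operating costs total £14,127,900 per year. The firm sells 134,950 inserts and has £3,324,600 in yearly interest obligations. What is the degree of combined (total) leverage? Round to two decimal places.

3.14

Contribution at this volume is 134,950 × £189.75 = £25,606,762.50.
Operating income = contribution − fixed costs = £25,606,762.50 − £14,127,900 = £11,478,862.50. Interest = £3,324,600.00, so EBIT − I = £8,154,262.50.
Degree of total leverage = total CM / (EBIT − interest) = £25,606,762.50 / £8,154,262.50 = 3.1403.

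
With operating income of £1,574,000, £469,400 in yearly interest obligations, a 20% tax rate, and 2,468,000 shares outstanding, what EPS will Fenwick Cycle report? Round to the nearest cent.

Interest = £469,400.00, so EBT = £1,574,000 − £469,400.00 = £1,104,600.00.
After tax at 20%: net income = £1,104,600.00 × 0.80 = £883,680.00.
Per share: £883,680.00 / 2,468,000 shares = £0.36.

£0.36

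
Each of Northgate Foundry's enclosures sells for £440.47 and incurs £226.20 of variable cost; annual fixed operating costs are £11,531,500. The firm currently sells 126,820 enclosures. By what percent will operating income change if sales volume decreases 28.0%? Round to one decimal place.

-48.6%

Contribution at this volume is 126,820 × £214.27 = £27,173,721.40.
Operating income = contribution − fixed costs = £27,173,721.40 − £11,531,500 = £15,642,221.40.
DOL = contribution ÷ EBIT = £27,173,721.40 ÷ £15,642,221.40 = 1.7372.
So EBIT moves 1.7372 × (-28.0%) = -48.6%.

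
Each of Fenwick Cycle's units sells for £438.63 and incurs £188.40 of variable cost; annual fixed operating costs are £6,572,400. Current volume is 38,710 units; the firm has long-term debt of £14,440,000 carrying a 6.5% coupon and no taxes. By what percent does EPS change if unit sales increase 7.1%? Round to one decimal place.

+31.6%

Contribution at this volume is 38,710 × £250.23 = £9,686,403.30.
Operating income = contribution − fixed costs = £9,686,403.30 − £6,572,400 = £3,114,003.30.
After interest of £938,600.00, pre-tax earnings = £2,175,403.30.
Degree of combined leverage = contribution ÷ (EBIT − I) = £9,686,403.30 ÷ £2,175,403.30 = 4.4527.
EPS therefore changes by 4.4527 × (+7.1%) = +31.6%.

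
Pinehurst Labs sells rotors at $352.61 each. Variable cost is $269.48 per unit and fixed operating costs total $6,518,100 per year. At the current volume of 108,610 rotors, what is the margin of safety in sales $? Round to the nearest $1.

$10,649,345

Each unit contributes $352.61 − $269.48 = $83.13. Break-even units = $6,518,100 ÷ $83.13 = 78,408.52; break-even revenue = 78,408.52 × $352.61 = $27,647,627.10.
Actual sales revenue = 108,610 × $352.61 = $38,296,972.10.
Margin of safety = $38,296,972.10 − $27,647,627.10 = $10,649,345.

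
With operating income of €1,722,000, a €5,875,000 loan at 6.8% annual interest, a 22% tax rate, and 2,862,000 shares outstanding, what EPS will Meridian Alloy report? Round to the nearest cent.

€0.36

Pre-tax income = €1,722,000 − €399,500.00 = €1,322,500.00.
Net income = €1,322,500.00 × (1 − 0.22) = €1,031,550.00.
Per share: €1,031,550.00 / 2,862,000 shares = €0.36.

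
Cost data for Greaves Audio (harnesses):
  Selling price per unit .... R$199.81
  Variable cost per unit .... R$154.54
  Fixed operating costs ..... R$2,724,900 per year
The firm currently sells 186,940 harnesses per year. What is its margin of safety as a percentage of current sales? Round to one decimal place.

67.8%

Unit CM = price − variable cost = R$199.81 − R$154.54 = R$45.27. Break-even units = R$2,724,900 ÷ R$45.27 = 60,192.18; break-even revenue = 60,192.18 × R$199.81 = R$12,026,999.54.
Actual sales revenue = 186,940 × R$199.81 = R$37,352,481.40.
Margin of safety = (R$37,352,481.40 − R$12,026,999.54) ÷ R$37,352,481.40 = 67.8%.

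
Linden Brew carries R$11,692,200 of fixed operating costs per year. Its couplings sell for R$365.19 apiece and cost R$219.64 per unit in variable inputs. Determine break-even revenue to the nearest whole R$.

R$29,336,135

Contribution margin per unit = R$365.19 − R$219.64 = R$145.55, a CM ratio of R$145.55 ÷ R$365.19 = 0.3986.
Break-even sales = FC ÷ CM ratio = R$11,692,200 × R$365.19 / R$145.55 = R$29,336,135.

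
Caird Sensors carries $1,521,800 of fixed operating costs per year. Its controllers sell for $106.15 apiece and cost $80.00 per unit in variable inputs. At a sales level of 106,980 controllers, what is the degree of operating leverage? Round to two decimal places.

2.19

At 106,980 units, contribution = 106,980 × $26.15 = $2,797,527.00.
EBIT = $2,797,527.00 − $1,521,800 = $1,275,727.00.
Degree of operating leverage = $2,797,527.00 / $1,275,727.00 = 2.1929.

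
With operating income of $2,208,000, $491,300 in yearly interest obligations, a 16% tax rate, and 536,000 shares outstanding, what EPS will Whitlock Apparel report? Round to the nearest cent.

Interest = $491,300.00, so EBT = $2,208,000 − $491,300.00 = $1,716,700.00.
Net income = $1,716,700.00 × (1 − 0.16) = $1,442,028.00.
Per share: $1,442,028.00 / 536,000 shares = $2.69.

$2.69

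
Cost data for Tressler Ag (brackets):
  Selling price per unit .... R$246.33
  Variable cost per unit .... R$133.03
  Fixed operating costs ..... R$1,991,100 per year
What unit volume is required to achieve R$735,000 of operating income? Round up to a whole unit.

Unit CM = price − variable cost = R$246.33 − R$133.03 = R$113.30.
Units = (FC + target) / CM = (R$1,991,100 + R$735,000) / R$113.30 = 24,060.90, so 24,061 brackets.

24,061 brackets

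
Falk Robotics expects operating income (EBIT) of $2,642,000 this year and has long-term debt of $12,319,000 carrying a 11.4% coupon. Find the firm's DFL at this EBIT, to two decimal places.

2.13

Annual interest charges come to $1,404,366.00.
DFL = EBIT ÷ (EBIT − I) = $2,642,000 ÷ ($2,642,000 − $1,404,366.00) = $2,642,000 ÷ $1,237,634.00 = 2.1347.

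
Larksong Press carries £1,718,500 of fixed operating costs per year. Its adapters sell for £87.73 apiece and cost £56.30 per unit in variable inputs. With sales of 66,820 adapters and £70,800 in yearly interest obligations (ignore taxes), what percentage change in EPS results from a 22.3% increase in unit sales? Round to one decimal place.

At 66,820 units, contribution = 66,820 × £31.43 = £2,100,152.60.
Subtracting fixed costs: EBIT = £2,100,152.60 − £1,718,500 = £381,652.60.
After interest of £70,800.00, pre-tax earnings = £310,852.60.
DCL = total CM / (EBIT − I) = £2,100,152.60 / £310,852.60 = 6.7561.
%ΔEPS = DCL × %ΔSales = 6.7561 × +22.3% = +150.7%.

+150.7%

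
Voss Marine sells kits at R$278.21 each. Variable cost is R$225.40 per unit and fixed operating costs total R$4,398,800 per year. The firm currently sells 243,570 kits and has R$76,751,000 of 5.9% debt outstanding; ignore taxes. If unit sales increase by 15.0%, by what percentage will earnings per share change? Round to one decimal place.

+49.0%

At 243,570 units, contribution = 243,570 × R$52.81 = R$12,862,931.70.
Subtracting fixed costs: EBIT = R$12,862,931.70 − R$4,398,800 = R$8,464,131.70.
After interest of R$4,528,309.00, pre-tax earnings = R$3,935,822.70.
DCL = total CM / (EBIT − I) = R$12,862,931.70 / R$3,935,822.70 = 3.2682.
EPS therefore changes by 3.2682 × (+15.0%) = +49.0%.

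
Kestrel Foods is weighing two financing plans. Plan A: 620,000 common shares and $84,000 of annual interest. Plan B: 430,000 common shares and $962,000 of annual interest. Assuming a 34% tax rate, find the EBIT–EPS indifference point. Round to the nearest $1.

Set EPS_A = EPS_B: (EBIT − $84,000)(1 − 0.34) ÷ 620,000 = (EBIT − $962,000)(1 − 0.34) ÷ 430,000.
The (1 − t) factor cancels: (EBIT − 84,000) × 430,000 = (EBIT − 962,000) × 620,000.
Solving, EBIT = (962,000·620,000 − 84,000·430,000) / (620,000 − 430,000) = 560,320,000,000 / 190,000 = 2,949,052.63.

$2,949,053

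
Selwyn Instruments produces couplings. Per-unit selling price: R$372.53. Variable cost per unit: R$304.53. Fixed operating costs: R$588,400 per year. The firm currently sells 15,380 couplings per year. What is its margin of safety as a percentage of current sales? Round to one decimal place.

43.7%

Each unit contributes R$372.53 − R$304.53 = R$68.00. Break-even units = R$588,400 ÷ R$68.00 = 8,652.94; break-even revenue = 8,652.94 × R$372.53 = R$3,223,480.18.
Current sales = 15,380 × R$372.53 = R$5,729,511.40.
Margin of safety = (R$5,729,511.40 − R$3,223,480.18) ÷ R$5,729,511.40 = 43.7%.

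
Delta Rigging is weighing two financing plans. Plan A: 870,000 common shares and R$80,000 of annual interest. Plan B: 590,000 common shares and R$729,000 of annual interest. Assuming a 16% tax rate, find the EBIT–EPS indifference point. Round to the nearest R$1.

R$2,096,536

Set EPS_A = EPS_B: (EBIT − R$80,000)(1 − 0.16) ÷ 870,000 = (EBIT − R$729,000)(1 − 0.16) ÷ 590,000.
Cancelling (1 − t) and cross-multiplying: 590,000·(EBIT − 80,000) = 870,000·(EBIT − 729,000).
Solving, EBIT = (729,000·870,000 − 80,000·590,000) / (870,000 − 590,000) = 587,030,000,000 / 280,000 = 2,096,535.71.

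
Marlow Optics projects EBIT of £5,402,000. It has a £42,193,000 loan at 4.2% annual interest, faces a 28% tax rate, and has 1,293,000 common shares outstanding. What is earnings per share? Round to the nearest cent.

Pre-tax income = £5,402,000 − £1,772,106.00 = £3,629,894.00.
After tax at 28%: net income = £3,629,894.00 × 0.72 = £2,613,523.68.
EPS = £2,613,523.68 ÷ 1,293,000 = £2.02.

£2.02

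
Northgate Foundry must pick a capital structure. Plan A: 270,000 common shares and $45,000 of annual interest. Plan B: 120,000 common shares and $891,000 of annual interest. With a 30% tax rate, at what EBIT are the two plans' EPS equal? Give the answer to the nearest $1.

Set EPS_A = EPS_B: (EBIT − $45,000)(1 − 0.30) ÷ 270,000 = (EBIT − $891,000)(1 − 0.30) ÷ 120,000.
The (1 − t) factor cancels: (EBIT − 45,000) × 120,000 = (EBIT − 891,000) × 270,000.
Solving, EBIT = (891,000·270,000 − 45,000·120,000) / (270,000 − 120,000) = 235,170,000,000 / 150,000 = 1,567,800.00.

$1,567,800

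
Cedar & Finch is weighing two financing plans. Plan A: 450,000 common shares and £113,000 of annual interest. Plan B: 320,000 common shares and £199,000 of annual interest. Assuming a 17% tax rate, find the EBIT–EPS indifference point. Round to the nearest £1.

£410,692

Set EPS_A = EPS_B: (EBIT − £113,000)(1 − 0.17) ÷ 450,000 = (EBIT − £199,000)(1 − 0.17) ÷ 320,000.
The (1 − t) factor cancels: (EBIT − 113,000) × 320,000 = (EBIT − 199,000) × 450,000.
Solving, EBIT = (199,000·450,000 − 113,000·320,000) / (450,000 − 320,000) = 53,390,000,000 / 130,000 = 410,692.31.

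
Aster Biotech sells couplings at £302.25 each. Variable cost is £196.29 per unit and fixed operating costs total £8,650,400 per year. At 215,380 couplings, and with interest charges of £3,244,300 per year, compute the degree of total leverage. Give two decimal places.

Total contribution margin = 215,380 × £105.96 = £22,821,664.80.
Subtracting fixed costs: EBIT = £22,821,664.80 − £8,650,400 = £14,171,264.80. Interest = £3,244,300.00, so EBIT − I = £10,926,964.80.
Degree of total leverage = total CM / (EBIT − interest) = £22,821,664.80 / £10,926,964.80 = 2.0886.

2.09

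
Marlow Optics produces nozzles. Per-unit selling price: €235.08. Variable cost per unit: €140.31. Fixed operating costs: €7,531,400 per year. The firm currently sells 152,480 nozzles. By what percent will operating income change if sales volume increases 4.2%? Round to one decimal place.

+8.8%

Contribution at this volume is 152,480 × €94.77 = €14,450,529.60.
EBIT = €14,450,529.60 − €7,531,400 = €6,919,129.60.
DOL = contribution ÷ EBIT = €14,450,529.60 ÷ €6,919,129.60 = 2.0885.
Operating income changes by 2.0885 × +4.2% = +8.8%.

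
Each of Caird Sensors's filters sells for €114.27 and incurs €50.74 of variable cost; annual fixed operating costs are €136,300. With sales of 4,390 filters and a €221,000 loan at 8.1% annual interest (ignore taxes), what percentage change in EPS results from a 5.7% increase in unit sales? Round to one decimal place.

+12.7%

Contribution at this volume is 4,390 × €63.53 = €278,896.70.
Operating income = contribution − fixed costs = €278,896.70 − €136,300 = €142,596.70.
After interest of €17,901.00, pre-tax earnings = €124,695.70.
DCL = total CM / (EBIT − I) = €278,896.70 / €124,695.70 = 2.2366.
%ΔEPS = DCL × %ΔSales = 2.2366 × +5.7% = +12.7%.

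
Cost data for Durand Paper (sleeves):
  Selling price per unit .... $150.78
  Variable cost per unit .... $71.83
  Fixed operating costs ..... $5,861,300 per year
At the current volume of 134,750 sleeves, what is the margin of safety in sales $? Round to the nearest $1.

$9,123,598

Unit CM = price − variable cost = $150.78 − $71.83 = $78.95. Break-even units = $5,861,300 ÷ $78.95 = 74,240.66; break-even revenue = 74,240.66 × $150.78 = $11,194,006.51.
Current sales = 134,750 × $150.78 = $20,317,605.00.
Margin of safety = $20,317,605.00 − $11,194,006.51 = $9,123,598.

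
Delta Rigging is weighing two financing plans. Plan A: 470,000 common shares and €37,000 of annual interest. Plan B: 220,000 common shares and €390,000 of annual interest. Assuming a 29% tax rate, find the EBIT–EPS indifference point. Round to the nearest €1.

At indifference, (EBIT − 37,000)(1 − t)/470,000 = (EBIT − 390,000)(1 − t)/220,000.
The (1 − t) factor cancels: (EBIT − 37,000) × 220,000 = (EBIT − 390,000) × 470,000.
Solving, EBIT = (390,000·470,000 − 37,000·220,000) / (470,000 − 220,000) = 175,160,000,000 / 250,000 = 700,640.00.

€700,640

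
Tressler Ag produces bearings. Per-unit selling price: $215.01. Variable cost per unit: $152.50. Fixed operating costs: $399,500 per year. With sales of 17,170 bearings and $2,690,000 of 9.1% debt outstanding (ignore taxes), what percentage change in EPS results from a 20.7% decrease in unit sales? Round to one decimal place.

Total contribution margin = 17,170 × $62.51 = $1,073,296.70.
EBIT = $1,073,296.70 − $399,500 = $673,796.70.
After interest of $244,790.00, pre-tax earnings = $429,006.70.
DCL = total CM / (EBIT − I) = $1,073,296.70 / $429,006.70 = 2.5018.
%ΔEPS = DCL × %ΔSales = 2.5018 × -20.7% = -51.8%.

-51.8%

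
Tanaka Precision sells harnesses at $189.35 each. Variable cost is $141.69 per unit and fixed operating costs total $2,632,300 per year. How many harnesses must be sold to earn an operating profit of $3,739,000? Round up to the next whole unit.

133,683 harnesses

Each unit contributes $189.35 − $141.69 = $47.66.
Required volume = (fixed costs + target profit) ÷ CM = ($2,632,300 + $3,739,000) ÷ $47.66 = 133,682.33, so 133,683 harnesses.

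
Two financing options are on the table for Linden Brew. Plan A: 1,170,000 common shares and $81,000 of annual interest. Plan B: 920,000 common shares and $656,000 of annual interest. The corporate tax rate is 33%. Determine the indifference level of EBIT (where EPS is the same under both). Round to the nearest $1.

Set EPS_A = EPS_B: (EBIT − $81,000)(1 − 0.33) ÷ 1,170,000 = (EBIT − $656,000)(1 − 0.33) ÷ 920,000.
The (1 − t) factor cancels: (EBIT − 81,000) × 920,000 = (EBIT − 656,000) × 1,170,000.
EBIT × (1,170,000 − 920,000) = 656,000 × 1,170,000 − 81,000 × 920,000 = 693,000,000,000, so EBIT = 693,000,000,000 ÷ 250,000 = 2,772,000.00.

$2,772,000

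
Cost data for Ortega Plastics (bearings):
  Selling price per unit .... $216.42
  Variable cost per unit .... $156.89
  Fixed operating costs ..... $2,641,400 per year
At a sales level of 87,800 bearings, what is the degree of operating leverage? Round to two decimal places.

Total contribution margin = 87,800 × $59.53 = $5,226,734.00.
Operating income = contribution − fixed costs = $5,226,734.00 − $2,641,400 = $2,585,334.00.
So DOL = total CM / EBIT = $5,226,734.00 / $2,585,334.00 = 2.0217.

2.02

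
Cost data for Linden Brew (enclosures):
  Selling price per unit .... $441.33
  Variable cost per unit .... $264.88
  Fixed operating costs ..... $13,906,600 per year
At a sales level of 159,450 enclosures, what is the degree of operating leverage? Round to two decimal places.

1.98

At 159,450 units, contribution = 159,450 × $176.45 = $28,134,952.50.
Operating income = contribution − fixed costs = $28,134,952.50 − $13,906,600 = $14,228,352.50.
Degree of operating leverage = $28,134,952.50 / $14,228,352.50 = 1.9774.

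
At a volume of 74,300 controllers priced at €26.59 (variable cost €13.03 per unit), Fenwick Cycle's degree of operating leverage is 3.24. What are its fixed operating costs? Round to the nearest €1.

Contribution at this volume is 74,300 × €13.56 = €1,007,508.00.
Since DOL = CM ÷ EBIT, EBIT = €1,007,508.00 ÷ 3.24 = €310,959.26.
Fixed costs = CM − EBIT = €1,007,508.00 − €310,959.26 = €696,549.

€696,549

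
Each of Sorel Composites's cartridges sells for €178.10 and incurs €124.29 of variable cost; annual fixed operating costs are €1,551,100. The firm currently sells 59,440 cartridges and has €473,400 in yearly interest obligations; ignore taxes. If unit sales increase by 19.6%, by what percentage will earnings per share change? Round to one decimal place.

+53.4%

At 59,440 units, contribution = 59,440 × €53.81 = €3,198,466.40.
Subtracting fixed costs: EBIT = €3,198,466.40 − €1,551,100 = €1,647,366.40.
After interest of €473,400.00, pre-tax earnings = €1,173,966.40.
DCL = total CM / (EBIT − I) = €3,198,466.40 / €1,173,966.40 = 2.7245.
%ΔEPS = DCL × %ΔSales = 2.7245 × +19.6% = +53.4%.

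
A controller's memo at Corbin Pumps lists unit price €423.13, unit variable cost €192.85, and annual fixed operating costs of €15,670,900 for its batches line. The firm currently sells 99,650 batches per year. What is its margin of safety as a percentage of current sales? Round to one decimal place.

31.7%

Unit CM = price − variable cost = €423.13 − €192.85 = €230.28. Break-even units = €15,670,900 ÷ €230.28 = 68,051.50; break-even revenue = 68,051.50 × €423.13 = €28,794,632.26.
Actual sales revenue = 99,650 × €423.13 = €42,164,904.50.
Margin of safety = (€42,164,904.50 − €28,794,632.26) ÷ €42,164,904.50 = 31.7%.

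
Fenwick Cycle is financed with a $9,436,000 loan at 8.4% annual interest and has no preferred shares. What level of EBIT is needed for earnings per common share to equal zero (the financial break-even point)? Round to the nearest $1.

$792,624

Annual interest = 8.4% × $9,436,000 = $792,624.00.
Without preferred stock the financial break-even is simply EBIT = interest = $792,624.00.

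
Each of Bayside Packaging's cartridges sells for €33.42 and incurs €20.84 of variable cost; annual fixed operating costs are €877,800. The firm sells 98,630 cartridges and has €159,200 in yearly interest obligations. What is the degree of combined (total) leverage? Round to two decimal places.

6.09

At 98,630 units, contribution = 98,630 × €12.58 = €1,240,765.40.
Operating income = contribution − fixed costs = €1,240,765.40 − €877,800 = €362,965.40. Interest = €159,200.00, so EBIT − I = €203,765.40.
Degree of total leverage = total CM / (EBIT − interest) = €1,240,765.40 / €203,765.40 = 6.0892.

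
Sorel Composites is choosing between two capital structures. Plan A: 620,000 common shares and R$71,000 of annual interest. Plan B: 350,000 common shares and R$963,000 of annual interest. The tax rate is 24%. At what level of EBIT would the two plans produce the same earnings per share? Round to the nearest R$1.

R$2,119,296

At indifference, (EBIT − 71,000)(1 − t)/620,000 = (EBIT − 963,000)(1 − t)/350,000.
The (1 − t) factor cancels: (EBIT − 71,000) × 350,000 = (EBIT − 963,000) × 620,000.
EBIT × (620,000 − 350,000) = 963,000 × 620,000 − 71,000 × 350,000 = 572,210,000,000, so EBIT = 572,210,000,000 ÷ 270,000 = 2,119,296.30.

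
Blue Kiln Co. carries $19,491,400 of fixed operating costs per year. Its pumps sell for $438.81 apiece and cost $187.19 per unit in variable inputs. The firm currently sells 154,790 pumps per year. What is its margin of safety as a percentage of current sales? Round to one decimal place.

Unit CM = price − variable cost = $438.81 − $187.19 = $251.62. Break-even units = $19,491,400 ÷ $251.62 = 77,463.64; break-even revenue = 77,463.64 × $438.81 = $33,991,817.96.
Current sales = 154,790 × $438.81 = $67,923,399.90.
Margin of safety = ($67,923,399.90 − $33,991,817.96) ÷ $67,923,399.90 = 50.0%.

50.0%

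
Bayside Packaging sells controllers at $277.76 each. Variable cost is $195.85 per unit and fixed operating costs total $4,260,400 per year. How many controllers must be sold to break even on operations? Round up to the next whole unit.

52,014 controllers

Unit CM = price − variable cost = $277.76 − $195.85 = $81.91.
Units to break even: $4,260,400 ÷ $81.91 = 52,013.19, rounded up to 52,014.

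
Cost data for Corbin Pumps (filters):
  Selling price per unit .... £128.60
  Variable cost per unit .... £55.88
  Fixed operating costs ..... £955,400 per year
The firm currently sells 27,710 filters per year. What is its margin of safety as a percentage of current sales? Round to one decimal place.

52.6%

Unit CM = price − variable cost = £128.60 − £55.88 = £72.72. Break-even units = £955,400 ÷ £72.72 = 13,138.06; break-even revenue = 13,138.06 × £128.60 = £1,689,555.01.
Actual sales revenue = 27,710 × £128.60 = £3,563,506.00.
Margin of safety = (£3,563,506.00 − £1,689,555.01) ÷ £3,563,506.00 = 52.6%.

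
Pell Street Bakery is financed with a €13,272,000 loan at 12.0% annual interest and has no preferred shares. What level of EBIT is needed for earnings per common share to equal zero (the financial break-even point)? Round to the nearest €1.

€1,592,640

Annual interest = 12.0% × €13,272,000 = €1,592,640.00.
Without preferred stock the financial break-even is simply EBIT = interest = €1,592,640.00.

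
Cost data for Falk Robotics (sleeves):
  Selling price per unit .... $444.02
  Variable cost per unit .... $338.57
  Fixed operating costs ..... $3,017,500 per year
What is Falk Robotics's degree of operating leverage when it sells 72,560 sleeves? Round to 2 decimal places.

1.65

At 72,560 units, contribution = 72,560 × $105.45 = $7,651,452.00.
Subtracting fixed costs: EBIT = $7,651,452.00 − $3,017,500 = $4,633,952.00.
So DOL = total CM / EBIT = $7,651,452.00 / $4,633,952.00 = 1.6512.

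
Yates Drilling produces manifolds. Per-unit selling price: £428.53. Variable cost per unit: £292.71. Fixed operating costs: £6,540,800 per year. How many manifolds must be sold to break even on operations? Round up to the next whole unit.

Unit CM = price − variable cost = £428.53 − £292.71 = £135.82.
Units to break even: £6,540,800 ÷ £135.82 = 48,157.86, rounded up to 48,158.

48,158 manifolds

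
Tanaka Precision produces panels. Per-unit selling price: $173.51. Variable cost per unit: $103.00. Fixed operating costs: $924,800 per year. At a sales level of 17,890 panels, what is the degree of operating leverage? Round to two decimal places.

At 17,890 units, contribution = 17,890 × $70.51 = $1,261,423.90.
Operating income = contribution − fixed costs = $1,261,423.90 − $924,800 = $336,623.90.
Degree of operating leverage = $1,261,423.90 / $336,623.90 = 3.7473.

3.75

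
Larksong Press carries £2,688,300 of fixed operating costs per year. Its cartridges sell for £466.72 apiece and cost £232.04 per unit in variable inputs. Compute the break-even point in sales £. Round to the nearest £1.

£5,346,358

Contribution margin per unit = £466.72 − £232.04 = £234.68, a CM ratio of £234.68 ÷ £466.72 = 0.5028.
Break-even revenue = fixed costs × price ÷ CM = £2,688,300 × £466.72 ÷ £234.68 = £5,346,358.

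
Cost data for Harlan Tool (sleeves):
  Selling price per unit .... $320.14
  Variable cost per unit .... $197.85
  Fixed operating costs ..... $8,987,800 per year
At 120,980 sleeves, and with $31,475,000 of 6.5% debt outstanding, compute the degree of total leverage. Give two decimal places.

3.93

At 120,980 units, contribution = 120,980 × $122.29 = $14,794,644.20.
Operating income = contribution − fixed costs = $14,794,644.20 − $8,987,800 = $5,806,844.20. Interest = $2,045,875.00.
DOL = $14,794,644.20 ÷ $5,806,844.20 = 2.5478; DFL = $5,806,844.20 ÷ $3,760,969.20 = 1.5440.
DCL = DOL × DFL = 2.5478 × 1.5440 = 3.9338.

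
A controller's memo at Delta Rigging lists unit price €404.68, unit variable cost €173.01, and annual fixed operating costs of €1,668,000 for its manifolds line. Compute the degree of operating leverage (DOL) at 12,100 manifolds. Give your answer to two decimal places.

At 12,100 units, contribution = 12,100 × €231.67 = €2,803,207.00.
EBIT = €2,803,207.00 − €1,668,000 = €1,135,207.00.
DOL = contribution ÷ EBIT = €2,803,207.00 ÷ €1,135,207.00 = 2.4693.

2.47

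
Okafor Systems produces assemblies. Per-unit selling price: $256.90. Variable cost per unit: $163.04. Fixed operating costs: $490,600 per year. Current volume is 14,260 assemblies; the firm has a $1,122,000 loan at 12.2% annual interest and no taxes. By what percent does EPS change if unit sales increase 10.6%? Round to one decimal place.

+20.0%

Contribution at this volume is 14,260 × $93.86 = $1,338,443.60.
Operating income = contribution − fixed costs = $1,338,443.60 − $490,600 = $847,843.60.
Interest = $136,884.00, so EBIT − I = $710,959.60.
DCL = total CM / (EBIT − I) = $1,338,443.60 / $710,959.60 = 1.8826.
EPS therefore changes by 1.8826 × (+10.6%) = +20.0%.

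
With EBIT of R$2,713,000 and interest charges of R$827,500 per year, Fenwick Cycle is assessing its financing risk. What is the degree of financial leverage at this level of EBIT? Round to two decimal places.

1.44

Interest = R$827,500.00.
DFL = EBIT ÷ (EBIT − I) = R$2,713,000 ÷ (R$2,713,000 − R$827,500.00) = R$2,713,000 ÷ R$1,885,500.00 = 1.4389.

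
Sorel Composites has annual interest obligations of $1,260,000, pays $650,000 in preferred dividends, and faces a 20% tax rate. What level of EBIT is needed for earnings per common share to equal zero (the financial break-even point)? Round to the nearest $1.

Grossing the preferred dividend up to pre-tax terms: $650,000 / (1 − 0.20) = $812,500.00.
EPS = 0 when EBIT covers interest plus the pre-tax preferred burden: $1,260,000 + $812,500.00 = $2,072,500.00.

$2,072,500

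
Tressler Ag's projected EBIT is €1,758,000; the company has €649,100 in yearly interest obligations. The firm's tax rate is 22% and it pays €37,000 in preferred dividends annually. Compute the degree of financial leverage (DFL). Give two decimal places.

Annual interest charges come to €649,100.00.
Preferred dividends grossed up pre-tax: €37,000 / (1 − 0.22) = €47,435.90.
DFL = EBIT ÷ [EBIT − I − D_p/(1−t)] = €1,758,000 ÷ [€1,758,000 − €649,100.00 − €47,435.90] = €1,758,000 ÷ €1,061,464.10 = 1.6562.

1.66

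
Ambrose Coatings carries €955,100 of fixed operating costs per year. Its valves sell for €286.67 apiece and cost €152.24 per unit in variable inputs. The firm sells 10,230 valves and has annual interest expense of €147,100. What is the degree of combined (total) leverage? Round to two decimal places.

5.04

Total contribution margin = 10,230 × €134.43 = €1,375,218.90.
Operating income = contribution − fixed costs = €1,375,218.90 − €955,100 = €420,118.90. Interest = €147,100.00.
DOL = €1,375,218.90 ÷ €420,118.90 = 3.2734; DFL = €420,118.90 ÷ €273,018.90 = 1.5388.
DCL = DOL × DFL = 3.2734 × 1.5388 = 5.0371.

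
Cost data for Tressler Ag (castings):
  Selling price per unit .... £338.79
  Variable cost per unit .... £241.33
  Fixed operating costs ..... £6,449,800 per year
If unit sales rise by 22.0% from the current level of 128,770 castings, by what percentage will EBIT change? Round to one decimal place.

+45.3%

Total contribution margin = 128,770 × £97.46 = £12,549,924.20.
EBIT = £12,549,924.20 − £6,449,800 = £6,100,124.20.
DOL = contribution ÷ EBIT = £12,549,924.20 ÷ £6,100,124.20 = 2.0573.
%ΔEBIT = DOL × %ΔSales = 2.0573 × +22.0% = +45.3%.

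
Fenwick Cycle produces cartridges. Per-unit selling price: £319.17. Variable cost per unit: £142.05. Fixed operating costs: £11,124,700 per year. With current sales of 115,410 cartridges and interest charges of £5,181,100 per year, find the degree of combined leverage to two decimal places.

Total contribution margin = 115,410 × £177.12 = £20,441,419.20.
Subtracting fixed costs: EBIT = £20,441,419.20 − £11,124,700 = £9,316,719.20. Interest = £5,181,100.00.
DOL = £20,441,419.20 ÷ £9,316,719.20 = 2.1941; DFL = £9,316,719.20 ÷ £4,135,619.20 = 2.2528.
DCL = DOL × DFL = 2.1941 × 2.2528 = 4.9429.

4.94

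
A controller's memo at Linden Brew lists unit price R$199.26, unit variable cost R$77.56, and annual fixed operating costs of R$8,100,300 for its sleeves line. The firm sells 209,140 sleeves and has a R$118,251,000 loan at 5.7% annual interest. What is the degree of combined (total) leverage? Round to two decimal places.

2.40

Contribution at this volume is 209,140 × R$121.70 = R$25,452,338.00.
Subtracting fixed costs: EBIT = R$25,452,338.00 − R$8,100,300 = R$17,352,038.00. Interest = R$6,740,307.00, so EBIT − I = R$10,611,731.00.
DCL = contribution ÷ (EBIT − I) = R$25,452,338.00 ÷ R$10,611,731.00 = 2.3985.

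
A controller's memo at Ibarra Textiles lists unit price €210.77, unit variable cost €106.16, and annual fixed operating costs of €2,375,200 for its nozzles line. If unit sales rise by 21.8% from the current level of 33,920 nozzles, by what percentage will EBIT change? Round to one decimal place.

+65.9%

At 33,920 units, contribution = 33,920 × €104.61 = €3,548,371.20.
Subtracting fixed costs: EBIT = €3,548,371.20 − €2,375,200 = €1,173,171.20.
DOL = contribution ÷ EBIT = €3,548,371.20 ÷ €1,173,171.20 = 3.0246.
Operating income changes by 3.0246 × +21.8% = +65.9%.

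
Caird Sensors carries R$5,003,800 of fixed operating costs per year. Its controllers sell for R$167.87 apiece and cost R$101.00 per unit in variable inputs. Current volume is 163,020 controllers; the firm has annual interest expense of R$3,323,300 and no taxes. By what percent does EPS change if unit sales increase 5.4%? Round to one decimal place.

+22.9%

Contribution at this volume is 163,020 × R$66.87 = R$10,901,147.40.
Subtracting fixed costs: EBIT = R$10,901,147.40 − R$5,003,800 = R$5,897,347.40.
After interest of R$3,323,300.00, pre-tax earnings = R$2,574,047.40.
Degree of combined leverage = contribution ÷ (EBIT − I) = R$10,901,147.40 ÷ R$2,574,047.40 = 4.2350.
%ΔEPS = DCL × %ΔSales = 4.2350 × +5.4% = +22.9%.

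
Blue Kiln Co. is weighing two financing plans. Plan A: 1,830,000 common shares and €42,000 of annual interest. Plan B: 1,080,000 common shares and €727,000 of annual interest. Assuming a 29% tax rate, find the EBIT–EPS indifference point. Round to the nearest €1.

€1,713,400

At indifference, (EBIT − 42,000)(1 − t)/1,830,000 = (EBIT − 727,000)(1 − t)/1,080,000.
Cancelling (1 − t) and cross-multiplying: 1,080,000·(EBIT − 42,000) = 1,830,000·(EBIT − 727,000).
Solving, EBIT = (727,000·1,830,000 − 42,000·1,080,000) / (1,830,000 − 1,080,000) = 1,285,050,000,000 / 750,000 = 1,713,400.00.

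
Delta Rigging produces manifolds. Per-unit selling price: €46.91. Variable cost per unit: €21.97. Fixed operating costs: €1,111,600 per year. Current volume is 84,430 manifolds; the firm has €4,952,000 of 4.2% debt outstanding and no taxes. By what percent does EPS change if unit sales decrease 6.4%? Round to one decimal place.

Contribution at this volume is 84,430 × €24.94 = €2,105,684.20.
EBIT = €2,105,684.20 − €1,111,600 = €994,084.20.
Interest = €207,984.00, so EBIT − I = €786,100.20.
DCL = total CM / (EBIT − I) = €2,105,684.20 / €786,100.20 = 2.6786.
%ΔEPS = DCL × %ΔSales = 2.6786 × -6.4% = -17.1%.

-17.1%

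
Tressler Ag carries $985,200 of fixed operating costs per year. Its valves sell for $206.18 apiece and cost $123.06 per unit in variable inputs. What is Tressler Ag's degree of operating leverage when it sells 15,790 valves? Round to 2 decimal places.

Contribution at this volume is 15,790 × $83.12 = $1,312,464.80.
EBIT = $1,312,464.80 − $985,200 = $327,264.80.
DOL = contribution ÷ EBIT = $1,312,464.80 ÷ $327,264.80 = 4.0104.

4.01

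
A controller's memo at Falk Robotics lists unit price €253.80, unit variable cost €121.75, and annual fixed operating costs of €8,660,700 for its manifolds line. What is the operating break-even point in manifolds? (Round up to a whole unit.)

Contribution margin per unit = €253.80 − €121.75 = €132.05.
Break-even volume = fixed costs ÷ CM per unit = €8,660,700 ÷ €132.05 = 65,586.52, so 65,587 manifolds.

65,587 manifolds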